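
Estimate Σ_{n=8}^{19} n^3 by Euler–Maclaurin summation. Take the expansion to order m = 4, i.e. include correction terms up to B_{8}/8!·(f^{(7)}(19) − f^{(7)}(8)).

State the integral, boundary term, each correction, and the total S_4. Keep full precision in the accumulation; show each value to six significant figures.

∫_8^19 x^3 dx evaluates to 31556.2.
Boundary: ½(f(8) + f(19)) = ½(512.000 + 6859.00) = 3685.50.
So far: 35241.8.
k=1: B_{2}/(2)! × [f^{(1)}(19) − f^{(1)}(8)] = 1/12 × (1083.00 − 192.000) = 74.2500.
Partial sum through k=1: 35316.0.
k=2: B_{4}/(4)! × [f^{(3)}(19) − f^{(3)}(8)] = −1/720 × (6.00000 − 6.00000) = 0.00000.
Partial sum through k=2: 35316.0.
k=3: B_{6}/(6)! × [f^{(5)}(19) − f^{(5)}(8)] = 1/30240 × (0.00000 − 0.00000) = 0.00000.
Partial sum through k=3: 35316.0.
k=4: B_{8}/(8)! × [f^{(7)}(19) − f^{(7)}(8)] = −1/1209600 × (0.00000 − 0.00000) = 0.00000.

S_4 ≈ 35316.0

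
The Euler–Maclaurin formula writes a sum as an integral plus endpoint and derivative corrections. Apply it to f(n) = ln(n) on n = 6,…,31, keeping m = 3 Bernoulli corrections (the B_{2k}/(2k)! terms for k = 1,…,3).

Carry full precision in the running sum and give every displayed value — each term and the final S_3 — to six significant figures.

S_3 ≈ 73.3047

The integral term ∫_6^31 ln(x) dx = 70.7030.
Boundary: ½(f(6) + f(31)) = ½(1.79176 + 3.43399) = 2.61287.
Running total after boundary: 73.3159.
Order-1 term: 1/12 · (0.0322581 − 0.166667) = -0.0112007.
After k=1: 73.3047.
Order-2 term: −1/720 · (6.71344e-05 − 0.00925926) = 1.27668e-05.
After k=2: 73.3047.
Order-3 term: 1/30240 · (8.38306e-07 − 0.00308642) = -1.02036e-07.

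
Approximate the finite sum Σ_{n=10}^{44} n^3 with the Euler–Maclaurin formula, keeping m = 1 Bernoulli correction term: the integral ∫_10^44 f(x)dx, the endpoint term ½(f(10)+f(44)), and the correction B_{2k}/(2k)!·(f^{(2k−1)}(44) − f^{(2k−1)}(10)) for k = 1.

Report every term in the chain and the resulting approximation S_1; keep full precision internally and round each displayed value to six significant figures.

S_1 ≈ 978075

The integral term ∫_10^44 x^3 dx = 934524.
½[f(10) + f(44)] = ½[1000.00 + 85184.0] = 43092.0.
Integral + boundary = 977616.
Correction k=1: B_{2}/2! · (f^{(1)}(44) − f^{(1)}(10)) = 1/12 · (5808.00 − 300.000) = 459.000.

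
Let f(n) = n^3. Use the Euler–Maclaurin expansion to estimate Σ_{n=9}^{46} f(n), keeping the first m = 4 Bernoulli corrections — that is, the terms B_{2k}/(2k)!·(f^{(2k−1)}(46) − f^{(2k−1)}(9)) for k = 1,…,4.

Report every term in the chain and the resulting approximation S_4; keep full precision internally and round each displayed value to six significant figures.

S_4 ≈ 1.16726e+06

Integral: ∫_9^46 x^3 dx = 1.11772e+06.
½[f(9) + f(46)] = ½[729.000 + 97336.0] = 49032.5.
Running total after boundary: 1.16676e+06.
k=1: B_{2}/(2)! × [f^{(1)}(46) − f^{(1)}(9)] = 1/12 × (6348.00 − 243.000) = 508.750.
Running total after k=1: 1.16726e+06.
k=2: B_{4}/(4)! × [f^{(3)}(46) − f^{(3)}(9)] = −1/720 × (6.00000 − 6.00000) = 0.00000.
Running total after k=2: 1.16726e+06.
k=3: B_{6}/(6)! × [f^{(5)}(46) − f^{(5)}(9)] = 1/30240 × (0.00000 − 0.00000) = 0.00000.
Running total after k=3: 1.16726e+06.
k=4: B_{8}/(8)! × [f^{(7)}(46) − f^{(7)}(9)] = −1/1209600 × (0.00000 − 0.00000) = 0.00000.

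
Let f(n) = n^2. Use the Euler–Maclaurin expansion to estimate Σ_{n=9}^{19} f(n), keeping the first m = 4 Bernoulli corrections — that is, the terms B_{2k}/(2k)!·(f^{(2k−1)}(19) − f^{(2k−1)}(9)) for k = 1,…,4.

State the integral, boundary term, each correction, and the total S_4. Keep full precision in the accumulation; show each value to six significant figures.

∫_9^19 x^2 dx evaluates to 2043.33.
½[f(9) + f(19)] = ½[81.0000 + 361.000] = 221.000.
So far: 2264.33.
Correction k=1: B_{2}/2! · (f^{(1)}(19) − f^{(1)}(9)) = 1/12 · (38.0000 − 18.0000) = 1.66667.
Partial sum through k=1: 2266.00.
Correction k=2: B_{4}/4! · (f^{(3)}(19) − f^{(3)}(9)) = −1/720 · (0.00000 − 0.00000) = 0.00000.
Partial sum through k=2: 2266.00.
Correction k=3: B_{6}/6! · (f^{(5)}(19) − f^{(5)}(9)) = 1/30240 · (0.00000 − 0.00000) = 0.00000.
Partial sum through k=3: 2266.00.
Correction k=4: B_{8}/8! · (f^{(7)}(19) − f^{(7)}(9)) = −1/1209600 · (0.00000 − 0.00000) = 0.00000.

S_4 ≈ 2266.00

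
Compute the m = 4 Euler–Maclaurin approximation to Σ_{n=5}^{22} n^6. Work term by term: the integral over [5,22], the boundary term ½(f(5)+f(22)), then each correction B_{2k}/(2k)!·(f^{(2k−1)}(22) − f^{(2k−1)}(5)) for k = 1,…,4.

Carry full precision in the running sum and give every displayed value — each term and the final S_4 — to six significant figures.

S_4 ≈ 4.15597e+08

The integral term ∫_5^22 x^6 dx = 3.56326e+08.
Boundary: ½(f(5) + f(22)) = ½(15625.0 + 1.13380e+08) = 5.66978e+07.
Running total after boundary: 4.13023e+08.
Correction k=1: B_{2}/2! · (f^{(1)}(22) − f^{(1)}(5)) = 1/12 · (3.09218e+07 − 18750.0) = 2.57525e+06.
Partial sum through k=1: 4.15599e+08.
Correction k=2: B_{4}/4! · (f^{(3)}(22) − f^{(3)}(5)) = −1/720 · (1.27776e+06 − 15000.0) = -1753.83.
Partial sum through k=2: 4.15597e+08.
Correction k=3: B_{6}/6! · (f^{(5)}(22) − f^{(5)}(5)) = 1/30240 · (15840.0 − 3600.00) = 0.404762.
Partial sum through k=3: 4.15597e+08.
Correction k=4: B_{8}/8! · (f^{(7)}(22) − f^{(7)}(5)) = −1/1209600 · (0.00000 − 0.00000) = 0.00000.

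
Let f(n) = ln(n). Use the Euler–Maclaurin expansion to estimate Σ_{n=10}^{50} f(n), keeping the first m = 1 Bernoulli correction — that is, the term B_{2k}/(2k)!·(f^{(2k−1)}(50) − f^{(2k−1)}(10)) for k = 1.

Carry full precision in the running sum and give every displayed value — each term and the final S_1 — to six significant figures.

The integral term ∫_10^50 ln(x) dx = 132.575.
Boundary: ½(f(10) + f(50)) = ½(2.30259 + 3.91202) = 3.10730.
Running total after boundary: 135.683.
Correction k=1: B_{2}/2! · (f^{(1)}(50) − f^{(1)}(10)) = 1/12 · (0.0200000 − 0.100000) = -0.00666667.

S_1 ≈ 135.676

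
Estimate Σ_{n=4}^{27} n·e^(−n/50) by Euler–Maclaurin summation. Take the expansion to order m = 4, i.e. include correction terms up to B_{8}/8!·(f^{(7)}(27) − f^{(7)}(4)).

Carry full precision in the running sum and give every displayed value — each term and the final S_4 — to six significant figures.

The integral term ∫_4^27 x·e^(−x/50) dx = 248.833.
Endpoint term: (f(4) + f(27))/2 = (3.69247 + 15.7342)/2 = 9.71333.
Integral + boundary = 258.547.
Order-1 term: 1/12 · (0.268064 − 0.849267) = -0.0484336.
Running total after k=1: 258.498.
Order-2 term: −1/720 · (0.000573424 − 0.00107820) = 7.01077e-07.
Running total after k=2: 258.498.
Order-3 term: 1/30240 · (4.15849e-07 − 7.26677e-07) = -1.02787e-11.
Running total after k=3: 258.498.
Order-4 term: −1/1209600 · (2.40931e-10 − 4.08830e-10) = 1.38805e-16.

S_4 ≈ 258.498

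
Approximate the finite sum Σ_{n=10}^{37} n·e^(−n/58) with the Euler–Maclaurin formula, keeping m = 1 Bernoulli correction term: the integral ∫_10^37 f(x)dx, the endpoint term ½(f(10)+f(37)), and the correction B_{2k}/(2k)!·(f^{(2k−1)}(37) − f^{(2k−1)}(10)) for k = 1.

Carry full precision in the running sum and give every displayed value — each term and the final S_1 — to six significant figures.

S_1 ≈ 421.935

The integral term ∫_10^37 x·e^(−x/58) dx = 407.993.
Endpoint term: (f(10) + f(37))/2 = (8.41631 + 19.5502)/2 = 13.9833.
Running total after boundary: 421.977.
Order-1 term: 1/12 · (0.191312 − 0.696522) = -0.0421009.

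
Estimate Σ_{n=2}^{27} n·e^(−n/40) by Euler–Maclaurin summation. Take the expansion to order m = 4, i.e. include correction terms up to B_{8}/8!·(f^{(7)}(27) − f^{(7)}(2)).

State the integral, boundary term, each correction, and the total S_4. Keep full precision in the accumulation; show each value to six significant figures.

Integral: ∫_2^27 x·e^(−x/40) dx = 233.526.
Endpoint term: (f(2) + f(27))/2 = (1.90246 + 13.7472)/2 = 7.82484.
Running total after boundary: 241.351.
Correction k=1: B_{2}/2! · (f^{(1)}(27) − f^{(1)}(2)) = 1/12 · (0.165476 − 0.903668) = -0.0615160.
After k=1: 241.290.
Correction k=2: B_{4}/4! · (f^{(3)}(27) − f^{(3)}(2)) = −1/720 · (0.000739868 − 0.00175383) = 1.40828e-06.
After k=2: 241.290.
Correction k=3: B_{6}/6! · (f^{(5)}(27) − f^{(5)}(2)) = 1/30240 · (8.60196e-07 − 1.83929e-06) = -3.23775e-11.
After k=3: 241.290.
Correction k=4: B_{8}/8! · (f^{(7)}(27) − f^{(7)}(2)) = −1/1209600 · (7.86234e-10 − 1.61402e-09) = 6.84351e-16.

S_4 ≈ 241.290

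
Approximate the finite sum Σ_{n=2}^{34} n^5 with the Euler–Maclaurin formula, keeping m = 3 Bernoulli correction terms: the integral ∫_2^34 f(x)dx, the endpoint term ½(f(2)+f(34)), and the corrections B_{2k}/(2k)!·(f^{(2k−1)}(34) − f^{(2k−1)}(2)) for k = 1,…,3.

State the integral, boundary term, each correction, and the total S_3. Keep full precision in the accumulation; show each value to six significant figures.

S_3 ≈ 2.80742e+08

∫_2^34 x^5 dx evaluates to 2.57467e+08.
Boundary: ½(f(2) + f(34)) = ½(32.0000 + 4.54354e+07) = 2.27177e+07.
Integral + boundary = 2.80185e+08.
k=1: B_{2}/(2)! × [f^{(1)}(34) − f^{(1)}(2)] = 1/12 × (6.68168e+06 − 80.0000) = 556800.
Running total after k=1: 2.80742e+08.
k=2: B_{4}/(4)! × [f^{(3)}(34) − f^{(3)}(2)] = −1/720 × (69360.0 − 240.000) = -96.0000.
Running total after k=2: 2.80742e+08.
k=3: B_{6}/(6)! × [f^{(5)}(34) − f^{(5)}(2)] = 1/30240 × (120.000 − 120.000) = 0.00000.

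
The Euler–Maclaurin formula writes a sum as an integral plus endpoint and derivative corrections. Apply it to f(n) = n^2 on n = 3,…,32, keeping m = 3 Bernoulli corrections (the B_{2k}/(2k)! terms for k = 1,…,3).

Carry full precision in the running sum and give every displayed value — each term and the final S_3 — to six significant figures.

The integral term ∫_3^32 x^2 dx = 10913.7.
Endpoint term: (f(3) + f(32))/2 = (9.00000 + 1024.00)/2 = 516.500.
So far: 11430.2.
Correction k=1: B_{2}/2! · (f^{(1)}(32) − f^{(1)}(3)) = 1/12 · (64.0000 − 6.00000) = 4.83333.
Running total after k=1: 11435.0.
Correction k=2: B_{4}/4! · (f^{(3)}(32) − f^{(3)}(3)) = −1/720 · (0.00000 − 0.00000) = 0.00000.
Running total after k=2: 11435.0.
Correction k=3: B_{6}/6! · (f^{(5)}(32) − f^{(5)}(3)) = 1/30240 · (0.00000 − 0.00000) = 0.00000.

S_3 ≈ 11435.0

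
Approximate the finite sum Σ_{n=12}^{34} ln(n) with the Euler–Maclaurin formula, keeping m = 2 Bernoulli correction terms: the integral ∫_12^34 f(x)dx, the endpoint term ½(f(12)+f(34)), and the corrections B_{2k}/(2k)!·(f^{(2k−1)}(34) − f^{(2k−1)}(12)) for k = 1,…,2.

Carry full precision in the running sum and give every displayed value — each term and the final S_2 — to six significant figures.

∫_12^34 ln(x) dx evaluates to 68.0774.
Endpoint term: (f(12) + f(34))/2 = (2.48491 + 3.52636)/2 = 3.00563.
So far: 71.0830.
Correction k=1: B_{2}/2! · (f^{(1)}(34) − f^{(1)}(12)) = 1/12 · (0.0294118 − 0.0833333) = -0.00449346.
Running total after k=1: 71.0785.
Correction k=2: B_{4}/4! · (f^{(3)}(34) − f^{(3)}(12)) = −1/720 · (5.08854e-05 − 0.00115741) = 1.53684e-06.

S_2 ≈ 71.0785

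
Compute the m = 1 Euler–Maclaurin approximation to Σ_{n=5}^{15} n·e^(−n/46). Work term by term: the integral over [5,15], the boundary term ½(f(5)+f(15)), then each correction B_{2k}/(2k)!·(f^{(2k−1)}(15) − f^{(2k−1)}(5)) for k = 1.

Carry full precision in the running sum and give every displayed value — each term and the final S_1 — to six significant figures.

S_1 ≈ 86.7902

Integral: ∫_5^15 x·e^(−x/46) dx = 79.1607.
Endpoint term: (f(5) + f(15))/2 = (4.48502 + 10.8261)/2 = 7.65558.
Running total after boundary: 86.8163.
Correction k=1: B_{2}/2! · (f^{(1)}(15) − f^{(1)}(5)) = 1/12 · (0.486392 − 0.799503) = -0.0260926.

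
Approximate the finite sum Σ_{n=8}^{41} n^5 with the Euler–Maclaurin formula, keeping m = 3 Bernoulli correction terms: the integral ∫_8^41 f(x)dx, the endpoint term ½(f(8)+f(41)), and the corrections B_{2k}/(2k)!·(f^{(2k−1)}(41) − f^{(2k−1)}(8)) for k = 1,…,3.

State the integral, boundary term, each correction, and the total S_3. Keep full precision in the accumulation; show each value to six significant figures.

S_3 ≈ 8.50760e+08

∫_8^41 x^5 dx evaluates to 7.91640e+08.
½[f(8) + f(41)] = ½[32768.0 + 1.15856e+08] = 5.79445e+07.
Integral + boundary = 8.49585e+08.
k=1: B_{2}/(2)! × [f^{(1)}(41) − f^{(1)}(8)] = 1/12 × (1.41288e+07 − 20480.0) = 1.17569e+06.
After k=1: 8.50761e+08.
k=2: B_{4}/(4)! × [f^{(3)}(41) − f^{(3)}(8)] = −1/720 × (100860 − 3840.00) = -134.750.
After k=2: 8.50760e+08.
k=3: B_{6}/(6)! × [f^{(5)}(41) − f^{(5)}(8)] = 1/30240 × (120.000 − 120.000) = 0.00000.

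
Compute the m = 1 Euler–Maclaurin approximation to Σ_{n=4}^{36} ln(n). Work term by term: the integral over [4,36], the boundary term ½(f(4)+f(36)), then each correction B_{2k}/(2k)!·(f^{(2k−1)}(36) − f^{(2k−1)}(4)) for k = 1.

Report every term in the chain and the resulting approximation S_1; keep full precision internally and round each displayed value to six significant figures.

S_1 ≈ 93.9279

∫_4^36 ln(x) dx evaluates to 91.4615.
Boundary: ½(f(4) + f(36)) = ½(1.38629 + 3.58352) = 2.48491.
Running total after boundary: 93.9464.
k=1: B_{2}/(2)! × [f^{(1)}(36) − f^{(1)}(4)] = 1/12 × (0.0277778 − 0.250000) = -0.0185185.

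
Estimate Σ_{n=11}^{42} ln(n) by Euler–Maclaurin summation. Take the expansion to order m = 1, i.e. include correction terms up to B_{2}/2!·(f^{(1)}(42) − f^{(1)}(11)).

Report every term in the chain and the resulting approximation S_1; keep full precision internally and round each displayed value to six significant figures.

∫_11^42 ln(x) dx evaluates to 99.6053.
Boundary: ½(f(11) + f(42)) = ½(2.39790 + 3.73767) = 3.06778.
So far: 102.673.
k=1: B_{2}/(2)! × [f^{(1)}(42) − f^{(1)}(11)] = 1/12 × (0.0238095 − 0.0909091) = -0.00559163.

S_1 ≈ 102.667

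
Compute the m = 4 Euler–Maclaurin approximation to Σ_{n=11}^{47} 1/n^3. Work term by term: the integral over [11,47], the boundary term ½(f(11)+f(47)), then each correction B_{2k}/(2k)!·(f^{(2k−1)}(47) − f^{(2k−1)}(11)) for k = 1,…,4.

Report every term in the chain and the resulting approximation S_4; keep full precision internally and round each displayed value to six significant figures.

The integral term ∫_11^47 1/x^3 dx = 0.00390588.
½[f(11) + f(47)] = ½[0.000751315 + 9.63178e-06] = 0.000380473.
Integral + boundary = 0.00428636.
Correction k=1: B_{2}/2! · (f^{(1)}(47) − f^{(1)}(11)) = 1/12 · (-6.14794e-07 − (-0.000204904)) = 1.70241e-05.
After k=1: 0.00430338.
Correction k=2: B_{4}/4! · (f^{(3)}(47) − f^{(3)}(11)) = −1/720 · (-5.56627e-09 − (-3.38684e-05)) = -4.70318e-08.
After k=2: 0.00430334.
Correction k=3: B_{6}/6! · (f^{(5)}(47) − f^{(5)}(11)) = 1/30240 · (-1.05832e-10 − (-1.17560e-05)) = 3.88753e-10.
After k=3: 0.00430334.
Correction k=4: B_{8}/8! · (f^{(7)}(47) − f^{(7)}(11)) = −1/1209600 · (-3.44949e-12 − (-6.99530e-06)) = -5.78315e-12.

S_4 ≈ 0.00430334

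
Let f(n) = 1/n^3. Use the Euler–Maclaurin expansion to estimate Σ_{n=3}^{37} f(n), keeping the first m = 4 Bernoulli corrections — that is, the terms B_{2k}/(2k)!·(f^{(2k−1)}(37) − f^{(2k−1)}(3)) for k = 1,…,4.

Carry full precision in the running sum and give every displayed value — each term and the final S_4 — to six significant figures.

∫_3^37 1/x^3 dx evaluates to 0.0551903.
½[f(3) + f(37)] = ½[0.0370370 + 1.97422e-05] = 0.0185284.
Running total after boundary: 0.0737187.
k=1: B_{2}/(2)! × [f^{(1)}(37) − f^{(1)}(3)] = 1/12 × (-1.60072e-06 − (-0.0370370)) = 0.00308629.
After k=1: 0.0768050.
k=2: B_{4}/(4)! × [f^{(3)}(37) − f^{(3)}(3)] = −1/720 × (-2.33852e-08 − (-0.0823045)) = -0.000114312.
After k=2: 0.0766907.
k=3: B_{6}/(6)! × [f^{(5)}(37) − f^{(5)}(3)] = 1/30240 × (-7.17442e-10 − (-0.384088)) = 1.27013e-05.
After k=3: 0.0767034.
k=4: B_{8}/(8)! × [f^{(7)}(37) − f^{(7)}(3)] = −1/1209600 × (-3.77325e-11 − (-3.07270)) = -2.54026e-06.

S_4 ≈ 0.0767009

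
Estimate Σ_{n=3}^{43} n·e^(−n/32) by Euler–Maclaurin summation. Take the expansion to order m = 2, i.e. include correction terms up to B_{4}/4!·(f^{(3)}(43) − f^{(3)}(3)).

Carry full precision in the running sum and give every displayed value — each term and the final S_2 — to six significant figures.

S_2 ≈ 400.592

Integral: ∫_3^43 x·e^(−x/32) dx = 393.694.
½[f(3) + f(43)] = ½[2.73153 + 11.2172] = 6.97438.
Integral + boundary = 400.669.
Correction k=1: B_{2}/2! · (f^{(1)}(43) − f^{(1)}(3)) = 1/12 · (-0.0896725 − 0.825150) = -0.0762352.
After k=1: 400.592.
Correction k=2: B_{4}/4! · (f^{(3)}(43) − f^{(3)}(3)) = −1/720 · (0.000421932 − 0.00258415) = 3.00308e-06.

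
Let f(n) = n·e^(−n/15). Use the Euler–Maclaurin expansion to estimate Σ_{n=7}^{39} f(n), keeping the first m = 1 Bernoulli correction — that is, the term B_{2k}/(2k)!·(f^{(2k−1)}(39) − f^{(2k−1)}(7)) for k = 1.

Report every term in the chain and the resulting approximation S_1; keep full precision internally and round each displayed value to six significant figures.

∫_7^39 x·e^(−x/15) dx evaluates to 146.778.
½[f(7) + f(39)] = ½[4.38962 + 2.89667] = 3.64315.
Integral + boundary = 150.421.
k=1: B_{2}/(2)! × [f^{(1)}(39) − f^{(1)}(7)] = 1/12 × (-0.118838 − 0.334448) = -0.0377738.

S_1 ≈ 150.383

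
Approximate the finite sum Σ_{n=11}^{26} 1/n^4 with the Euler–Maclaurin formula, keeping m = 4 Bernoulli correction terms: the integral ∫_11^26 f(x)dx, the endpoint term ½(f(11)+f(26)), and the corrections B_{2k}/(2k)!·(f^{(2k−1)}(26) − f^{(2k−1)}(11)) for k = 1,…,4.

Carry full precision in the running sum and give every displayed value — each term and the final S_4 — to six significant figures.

The integral term ∫_11^26 1/x^4 dx = 0.000231473.
½[f(11) + f(26)] = ½[6.83013e-05 + 2.18830e-06] = 3.52448e-05.
Integral + boundary = 0.000266718.
k=1: B_{2}/(2)! × [f^{(1)}(26) − f^{(1)}(11)] = 1/12 × (-3.36661e-07 − (-2.48369e-05)) = 2.04168e-06.
Running total after k=1: 0.000268760.
k=2: B_{4}/(4)! × [f^{(3)}(26) − f^{(3)}(11)] = −1/720 × (-1.49406e-08 − (-6.15790e-06)) = -8.53188e-09.
Running total after k=2: 0.000268751.
k=3: B_{6}/(6)! × [f^{(5)}(26) − f^{(5)}(11)] = 1/30240 × (-1.23768e-09 − (-2.84994e-06)) = 9.42030e-11.
Running total after k=3: 0.000268751.
k=4: B_{8}/(8)! × [f^{(7)}(26) − f^{(7)}(11)] = −1/1209600 × (-1.64780e-10 − (-2.11979e-06)) = -1.75233e-12.

S_4 ≈ 0.000268751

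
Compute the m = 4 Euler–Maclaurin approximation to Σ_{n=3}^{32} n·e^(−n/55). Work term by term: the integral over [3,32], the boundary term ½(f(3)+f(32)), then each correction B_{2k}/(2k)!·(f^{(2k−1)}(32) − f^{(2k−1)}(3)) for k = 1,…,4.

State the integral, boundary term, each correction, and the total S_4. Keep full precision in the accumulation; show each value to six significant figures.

S_4 ≈ 356.721

The integral term ∫_3^32 x·e^(−x/55) dx = 346.413.
Boundary: ½(f(3) + f(32)) = ½(2.84075 + 17.8842) = 10.3625.
So far: 356.776.
Order-1 term: 1/12 · (0.233714 − 0.895266) = -0.0551293.
After k=1: 356.721.
Order-2 term: −1/720 · (0.000446769 − 0.000922015) = 6.60064e-07.
After k=2: 356.721.
Order-3 term: 1/30240 · (2.69844e-07 − 5.11760e-07) = -7.99989e-12.
After k=3: 356.721.
Order-4 term: −1/1209600 · (1.29585e-10 − 2.37594e-10) = 8.92931e-17.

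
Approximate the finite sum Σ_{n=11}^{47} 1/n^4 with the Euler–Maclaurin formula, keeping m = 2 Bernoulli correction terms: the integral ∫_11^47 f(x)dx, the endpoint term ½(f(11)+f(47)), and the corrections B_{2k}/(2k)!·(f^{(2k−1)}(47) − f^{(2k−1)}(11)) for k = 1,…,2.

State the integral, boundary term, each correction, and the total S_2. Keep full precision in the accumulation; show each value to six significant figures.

Integral: ∫_11^47 1/x^4 dx = 0.000247228.
½[f(11) + f(47)] = ½[6.83013e-05 + 2.04931e-07] = 3.42531e-05.
Running total after boundary: 0.000281481.
Correction k=1: B_{2}/2! · (f^{(1)}(47) − f^{(1)}(11)) = 1/12 · (-1.74410e-08 − (-2.48369e-05)) = 2.06828e-06.
Partial sum through k=1: 0.000283549.
Correction k=2: B_{4}/4! · (f^{(3)}(47) − f^{(3)}(11)) = −1/720 · (-2.36862e-10 − (-6.15790e-06)) = -8.55231e-09.

S_2 ≈ 0.000283541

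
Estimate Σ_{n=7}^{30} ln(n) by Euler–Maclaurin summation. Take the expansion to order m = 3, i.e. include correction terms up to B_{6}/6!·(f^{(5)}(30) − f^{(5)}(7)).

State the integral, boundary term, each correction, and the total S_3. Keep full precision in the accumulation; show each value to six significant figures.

S_3 ≈ 68.0790

∫_7^30 ln(x) dx evaluates to 65.4146.
Endpoint term: (f(7) + f(30))/2 = (1.94591 + 3.40120)/2 = 2.67355.
So far: 68.0881.
Correction k=1: B_{2}/2! · (f^{(1)}(30) − f^{(1)}(7)) = 1/12 · (0.0333333 − 0.142857) = -0.00912698.
Running total after k=1: 68.0790.
Correction k=2: B_{4}/4! · (f^{(3)}(30) − f^{(3)}(7)) = −1/720 · (7.40741e-05 − 0.00583090) = 7.99560e-06.
Running total after k=2: 68.0790.
Correction k=3: B_{6}/6! · (f^{(5)}(30) − f^{(5)}(7)) = 1/30240 · (9.87654e-07 − 0.00142798) = -4.71888e-08.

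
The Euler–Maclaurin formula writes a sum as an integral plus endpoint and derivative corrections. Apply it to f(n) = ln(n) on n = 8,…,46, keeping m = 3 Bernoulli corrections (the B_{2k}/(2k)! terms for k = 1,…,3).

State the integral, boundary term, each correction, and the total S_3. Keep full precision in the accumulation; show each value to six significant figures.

∫_8^46 ln(x) dx evaluates to 121.482.
Boundary: ½(f(8) + f(46)) = ½(2.07944 + 3.82864) = 2.95404.
So far: 124.436.
k=1: B_{2}/(2)! × [f^{(1)}(46) − f^{(1)}(8)] = 1/12 × (0.0217391 − 0.125000) = -0.00860507.
Partial sum through k=1: 124.427.
k=2: B_{4}/(4)! × [f^{(3)}(46) − f^{(3)}(8)] = −1/720 × (2.05474e-05 − 0.00390625) = 5.39681e-06.
Partial sum through k=2: 124.427.
k=3: B_{6}/(6)! × [f^{(5)}(46) − f^{(5)}(8)] = 1/30240 × (1.16526e-07 − 0.000732422) = -2.42164e-08.

S_3 ≈ 124.427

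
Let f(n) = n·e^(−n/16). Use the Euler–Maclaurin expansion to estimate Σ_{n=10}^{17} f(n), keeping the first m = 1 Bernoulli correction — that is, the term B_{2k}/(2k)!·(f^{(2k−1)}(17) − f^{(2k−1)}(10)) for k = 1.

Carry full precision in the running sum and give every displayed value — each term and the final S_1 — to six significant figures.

S_1 ≈ 45.7921

∫_10^17 x·e^(−x/16) dx evaluates to 40.1968.
½[f(10) + f(17)] = ½[5.35261 + 5.87504] = 5.61383.
Running total after boundary: 45.8107.
Order-1 term: 1/12 · (-0.0215994 − 0.200723) = -0.0185269.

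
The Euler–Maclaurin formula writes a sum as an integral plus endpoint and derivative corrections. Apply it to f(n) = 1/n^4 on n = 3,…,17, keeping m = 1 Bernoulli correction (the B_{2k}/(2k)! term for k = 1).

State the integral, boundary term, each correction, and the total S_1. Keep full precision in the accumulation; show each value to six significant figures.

S_1 ≈ 0.0198282

The integral term ∫_3^17 1/x^4 dx = 0.0122778.
Endpoint term: (f(3) + f(17))/2 = (0.0123457 + 1.19730e-05)/2 = 0.00617883.
Integral + boundary = 0.0184567.
k=1: B_{2}/(2)! × [f^{(1)}(17) − f^{(1)}(3)] = 1/12 × (-2.81719e-06 − (-0.0164609)) = 0.00137151.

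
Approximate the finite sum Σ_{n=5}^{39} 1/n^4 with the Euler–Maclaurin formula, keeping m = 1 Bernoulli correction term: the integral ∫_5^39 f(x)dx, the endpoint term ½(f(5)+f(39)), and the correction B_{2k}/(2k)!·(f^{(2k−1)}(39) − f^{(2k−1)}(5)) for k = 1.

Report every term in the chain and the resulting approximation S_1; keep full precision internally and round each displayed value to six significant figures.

The integral term ∫_5^39 1/x^4 dx = 0.00266105.
Endpoint term: (f(5) + f(39))/2 = (0.00160000 + 4.32257e-07)/2 = 0.000800216.
So far: 0.00346126.
k=1: B_{2}/(2)! × [f^{(1)}(39) − f^{(1)}(5)] = 1/12 × (-4.43340e-08 − (-0.00128000)) = 0.000106663.

S_1 ≈ 0.00356793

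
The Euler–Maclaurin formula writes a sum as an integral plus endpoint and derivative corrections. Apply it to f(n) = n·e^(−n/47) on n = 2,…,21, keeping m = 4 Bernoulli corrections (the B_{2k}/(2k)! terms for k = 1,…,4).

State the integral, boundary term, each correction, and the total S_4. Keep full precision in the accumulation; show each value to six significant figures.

S_4 ≈ 170.310

Integral: ∫_2^21 x·e^(−x/47) dx = 162.682.
Boundary: ½(f(2) + f(21)) = ½(1.91668 + 13.4330) = 7.67484.
Running total after boundary: 170.357.
Order-1 term: 1/12 · (0.353858 − 0.917559) = -0.0469751.
Running total after k=1: 170.310.
Order-2 term: −1/720 · (0.000739335 − 0.00128304) = 7.55148e-07.
Running total after k=2: 170.310.
Order-3 term: 1/30240 · (5.96868e-07 − 9.73612e-07) = -1.24585e-11.
Running total after k=3: 170.310.
Order-4 term: −1/1209600 · (3.88883e-10 − 6.18560e-10) = 1.89879e-16.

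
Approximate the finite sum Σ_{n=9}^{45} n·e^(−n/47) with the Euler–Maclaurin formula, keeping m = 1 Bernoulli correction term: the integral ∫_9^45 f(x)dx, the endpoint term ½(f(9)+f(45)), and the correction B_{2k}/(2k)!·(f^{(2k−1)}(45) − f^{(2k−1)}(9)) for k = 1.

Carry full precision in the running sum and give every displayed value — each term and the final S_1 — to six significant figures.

∫_9^45 x·e^(−x/47) dx evaluates to 513.456.
Boundary: ½(f(9) + f(45)) = ½(7.43156 + 17.2742) = 12.3529.
Integral + boundary = 525.809.
Correction k=1: B_{2}/2! · (f^{(1)}(45) − f^{(1)}(9)) = 1/12 · (0.0163350 − 0.667610) = -0.0542729.

S_1 ≈ 525.754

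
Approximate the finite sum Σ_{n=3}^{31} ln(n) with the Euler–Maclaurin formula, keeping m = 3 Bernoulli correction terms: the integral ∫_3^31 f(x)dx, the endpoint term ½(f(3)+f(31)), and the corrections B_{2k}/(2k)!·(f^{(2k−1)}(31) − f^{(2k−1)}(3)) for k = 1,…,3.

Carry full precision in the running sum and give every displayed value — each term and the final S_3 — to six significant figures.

S_3 ≈ 77.3991

The integral term ∫_3^31 ln(x) dx = 75.1578.
Boundary: ½(f(3) + f(31)) = ½(1.09861 + 3.43399) = 2.26630.
Running total after boundary: 77.4241.
Correction k=1: B_{2}/2! · (f^{(1)}(31) − f^{(1)}(3)) = 1/12 · (0.0322581 − 0.333333) = -0.0250896.
After k=1: 77.3990.
Correction k=2: B_{4}/4! · (f^{(3)}(31) − f^{(3)}(3)) = −1/720 · (6.71344e-05 − 0.0740741) = 0.000102787.
After k=2: 77.3991.
Correction k=3: B_{6}/6! · (f^{(5)}(31) − f^{(5)}(3)) = 1/30240 · (8.38306e-07 − 0.0987654) = -3.26602e-06.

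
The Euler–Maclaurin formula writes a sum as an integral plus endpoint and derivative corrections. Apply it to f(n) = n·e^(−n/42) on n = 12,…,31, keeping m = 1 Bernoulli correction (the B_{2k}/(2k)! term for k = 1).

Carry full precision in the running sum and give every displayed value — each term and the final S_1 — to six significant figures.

Integral: ∫_12^31 x·e^(−x/42) dx = 238.730.
Boundary: ½(f(12) + f(31)) = ½(9.01773 + 14.8187) = 11.9182.
Running total after boundary: 250.648.
Correction k=1: B_{2}/2! · (f^{(1)}(31) − f^{(1)}(12)) = 1/12 · (0.125197 − 0.536769) = -0.0342977.

S_1 ≈ 250.614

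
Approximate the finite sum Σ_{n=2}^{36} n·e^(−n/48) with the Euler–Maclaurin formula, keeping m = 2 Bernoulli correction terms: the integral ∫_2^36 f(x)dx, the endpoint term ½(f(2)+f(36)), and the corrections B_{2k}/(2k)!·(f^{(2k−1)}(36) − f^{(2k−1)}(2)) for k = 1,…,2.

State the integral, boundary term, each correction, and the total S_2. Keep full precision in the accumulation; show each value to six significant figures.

S_2 ≈ 406.868

The integral term ∫_2^36 x·e^(−x/48) dx = 397.473.
½[f(2) + f(36)] = ½[1.91838 + 17.0052] = 9.46179.
Integral + boundary = 406.935.
Order-1 term: 1/12 · (0.118092 − 0.919223) = -0.0667610.
Running total after k=1: 406.868.
Order-2 term: −1/720 · (0.000461295 − 0.00123160) = 1.06986e-06.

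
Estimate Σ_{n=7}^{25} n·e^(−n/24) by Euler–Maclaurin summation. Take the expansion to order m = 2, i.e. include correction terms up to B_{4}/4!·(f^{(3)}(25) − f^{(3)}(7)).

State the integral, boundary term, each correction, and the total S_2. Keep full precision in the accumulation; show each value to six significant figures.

S_2 ≈ 147.791

∫_7^25 x·e^(−x/24) dx evaluates to 140.811.
Boundary: ½(f(7) + f(25)) = ½(5.22912 + 8.82165) = 7.02539.
Running total after boundary: 147.836.
Correction k=1: B_{2}/2! · (f^{(1)}(25) − f^{(1)}(7)) = 1/12 · (-0.0147028 − 0.529137) = -0.0453200.
After k=1: 147.791.
Correction k=2: B_{4}/4! · (f^{(3)}(25) − f^{(3)}(7)) = −1/720 · (0.00119970 − 0.00351245) = 3.21215e-06.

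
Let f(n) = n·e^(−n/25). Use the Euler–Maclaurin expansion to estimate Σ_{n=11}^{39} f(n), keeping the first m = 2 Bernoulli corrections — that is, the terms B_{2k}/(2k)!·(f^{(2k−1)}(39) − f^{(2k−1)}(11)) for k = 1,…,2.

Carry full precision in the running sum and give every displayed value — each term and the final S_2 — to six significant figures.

The integral term ∫_11^39 x·e^(−x/25) dx = 243.415.
½[f(11) + f(39)] = ½[7.08440 + 8.19531] = 7.63985.
Integral + boundary = 251.055.
k=1: B_{2}/(2)! × [f^{(1)}(39) − f^{(1)}(11)] = 1/12 × (-0.117676 − 0.360660) = -0.0398614.
After k=1: 251.015.
k=2: B_{4}/(4)! × [f^{(3)}(39) − f^{(3)}(11)] = −1/720 × (0.000484154 − 0.00263797) = 2.99142e-06.

S_2 ≈ 251.015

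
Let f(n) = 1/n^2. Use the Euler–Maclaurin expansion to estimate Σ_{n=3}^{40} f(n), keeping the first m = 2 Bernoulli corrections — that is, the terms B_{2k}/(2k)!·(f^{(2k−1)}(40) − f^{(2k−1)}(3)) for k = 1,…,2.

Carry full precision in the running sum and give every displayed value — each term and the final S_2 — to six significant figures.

S_2 ≈ 0.370234

The integral term ∫_3^40 1/x^2 dx = 0.308333.
Endpoint term: (f(3) + f(40))/2 = (0.111111 + 0.000625000)/2 = 0.0558681.
Integral + boundary = 0.364201.
Correction k=1: B_{2}/2! · (f^{(1)}(40) − f^{(1)}(3)) = 1/12 · (-3.12500e-05 − (-0.0740741)) = 0.00617024.
Running total after k=1: 0.370372.
Correction k=2: B_{4}/4! · (f^{(3)}(40) − f^{(3)}(3)) = −1/720 · (-2.34375e-07 − (-0.0987654)) = -0.000137174.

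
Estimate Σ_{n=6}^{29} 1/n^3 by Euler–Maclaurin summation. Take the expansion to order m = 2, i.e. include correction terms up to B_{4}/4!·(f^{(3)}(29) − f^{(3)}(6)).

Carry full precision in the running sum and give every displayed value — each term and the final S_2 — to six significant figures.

The integral term ∫_6^29 1/x^3 dx = 0.0132944.
Boundary: ½(f(6) + f(29)) = ½(0.00462963 + 4.10021e-05) = 0.00233532.
Running total after boundary: 0.0156297.
Order-1 term: 1/12 · (-4.24160e-06 − (-0.00231481)) = 0.000192548.
After k=1: 0.0158222.
Order-2 term: −1/720 · (-1.00870e-07 − (-0.00128601)) = -1.78598e-06.

S_2 ≈ 0.0158204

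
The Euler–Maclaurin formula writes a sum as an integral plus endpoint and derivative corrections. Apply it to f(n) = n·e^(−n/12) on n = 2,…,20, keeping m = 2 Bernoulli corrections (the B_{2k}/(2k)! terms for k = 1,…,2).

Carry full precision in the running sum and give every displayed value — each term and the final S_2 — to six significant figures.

Integral: ∫_2^20 x·e^(−x/12) dx = 69.6807.
½[f(2) + f(20)] = ½[1.69296 + 3.77751] = 2.73524.
So far: 72.4159.
k=1: B_{2}/(2)! × [f^{(1)}(20) − f^{(1)}(2)] = 1/12 × (-0.125917 − 0.705401) = -0.0692765.
Running total after k=1: 72.3467.
k=2: B_{4}/(4)! × [f^{(3)}(20) − f^{(3)}(2)] = −1/720 × (0.00174885 − 0.0166553) = 2.07034e-05.

S_2 ≈ 72.3467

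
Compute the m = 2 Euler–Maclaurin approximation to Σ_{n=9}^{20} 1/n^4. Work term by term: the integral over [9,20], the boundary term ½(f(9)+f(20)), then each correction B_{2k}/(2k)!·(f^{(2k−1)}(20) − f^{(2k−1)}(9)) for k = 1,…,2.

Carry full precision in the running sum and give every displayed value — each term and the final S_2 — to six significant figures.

Integral: ∫_9^20 1/x^4 dx = 0.000415581.
Boundary: ½(f(9) + f(20)) = ½(0.000152416 + 6.25000e-06) = 7.93329e-05.
Running total after boundary: 0.000494914.
Correction k=1: B_{2}/2! · (f^{(1)}(20) − f^{(1)}(9)) = 1/12 · (-1.25000e-06 − (-6.77404e-05)) = 5.54086e-06.
Partial sum through k=1: 0.000500454.
Correction k=2: B_{4}/4! · (f^{(3)}(20) − f^{(3)}(9)) = −1/720 · (-9.37500e-08 − (-2.50890e-05)) = -3.47157e-08.

S_2 ≈ 0.000500420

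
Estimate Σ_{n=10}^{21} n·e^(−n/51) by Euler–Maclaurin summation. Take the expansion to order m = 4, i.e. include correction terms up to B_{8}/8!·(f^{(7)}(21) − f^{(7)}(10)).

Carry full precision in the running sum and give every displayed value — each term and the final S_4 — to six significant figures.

∫_10^21 x·e^(−x/51) dx evaluates to 124.452.
Endpoint term: (f(10) + f(21))/2 = (8.21948 + 13.9121)/2 = 11.0658.
So far: 135.518.
Correction k=1: B_{2}/2! · (f^{(1)}(21) − f^{(1)}(10)) = 1/12 · (0.389694 − 0.660782) = -0.0225906.
Partial sum through k=1: 135.496.
Correction k=2: B_{4}/4! · (f^{(3)}(21) − f^{(3)}(10)) = −1/720 · (0.000659229 − 0.000886073) = 3.15062e-07.
Partial sum through k=2: 135.496.
Correction k=3: B_{6}/6! · (f^{(5)}(21) − f^{(5)}(10)) = 1/30240 · (4.49301e-07 − 5.83659e-07) = -4.44305e-12.
Partial sum through k=3: 135.496.
Correction k=4: B_{8}/8! · (f^{(7)}(21) − f^{(7)}(10)) = −1/1209600 · (2.48040e-10 − 3.17821e-10) = 5.76896e-17.

S_4 ≈ 135.496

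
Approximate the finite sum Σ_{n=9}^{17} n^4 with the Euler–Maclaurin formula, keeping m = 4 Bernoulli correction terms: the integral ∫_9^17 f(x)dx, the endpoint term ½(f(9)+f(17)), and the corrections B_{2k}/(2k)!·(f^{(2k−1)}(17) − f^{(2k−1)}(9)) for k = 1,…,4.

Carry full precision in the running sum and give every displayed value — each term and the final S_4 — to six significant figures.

S_4 ≈ 318597

The integral term ∫_9^17 x^4 dx = 272162.
Boundary: ½(f(9) + f(17)) = ½(6561.00 + 83521.0) = 45041.0.
Integral + boundary = 317203.
k=1: B_{2}/(2)! × [f^{(1)}(17) − f^{(1)}(9)] = 1/12 × (19652.0 − 2916.00) = 1394.67.
Partial sum through k=1: 318597.
k=2: B_{4}/(4)! × [f^{(3)}(17) − f^{(3)}(9)] = −1/720 × (408.000 − 216.000) = -0.266667.
Partial sum through k=2: 318597.
k=3: B_{6}/(6)! × [f^{(5)}(17) − f^{(5)}(9)] = 1/30240 × (0.00000 − 0.00000) = 0.00000.
Partial sum through k=3: 318597.
k=4: B_{8}/(8)! × [f^{(7)}(17) − f^{(7)}(9)] = −1/1209600 × (0.00000 − 0.00000) = 0.00000.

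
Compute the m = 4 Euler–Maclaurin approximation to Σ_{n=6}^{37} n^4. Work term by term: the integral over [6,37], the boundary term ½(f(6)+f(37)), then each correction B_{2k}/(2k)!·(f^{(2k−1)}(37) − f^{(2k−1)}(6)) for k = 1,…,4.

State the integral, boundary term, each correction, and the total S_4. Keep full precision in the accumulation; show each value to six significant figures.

S_4 ≈ 1.48218e+07

Integral: ∫_6^37 x^4 dx = 1.38672e+07.
Endpoint term: (f(6) + f(37))/2 = (1296.00 + 1.87416e+06)/2 = 937728.
So far: 1.48050e+07.
Order-1 term: 1/12 · (202612 − 864.000) = 16812.3.
After k=1: 1.48218e+07.
Order-2 term: −1/720 · (888.000 − 144.000) = -1.03333.
After k=2: 1.48218e+07.
Order-3 term: 1/30240 · (0.00000 − 0.00000) = 0.00000.
After k=3: 1.48218e+07.
Order-4 term: −1/1209600 · (0.00000 − 0.00000) = 0.00000.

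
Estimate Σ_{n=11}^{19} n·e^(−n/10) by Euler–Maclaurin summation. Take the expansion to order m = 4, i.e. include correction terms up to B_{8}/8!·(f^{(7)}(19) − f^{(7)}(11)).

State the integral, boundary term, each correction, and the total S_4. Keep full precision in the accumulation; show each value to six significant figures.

S_4 ≈ 29.7713

Integral: ∫_11^19 x·e^(−x/10) dx = 26.5280.
Boundary: ½(f(11) + f(19)) = ½(3.66158 + 2.84180) = 3.25169.
So far: 29.7797.
Order-1 term: 1/12 · (-0.134612 − (-0.0332871)) = -0.00844372.
Running total after k=1: 29.7713.
Order-2 term: −1/720 · (0.00164525 − 0.00632455) = 6.49902e-06.
Running total after k=2: 29.7713.
Order-3 term: 1/30240 · (4.63663e-05 − 0.000129820) = -2.75970e-09.
Running total after k=3: 29.7713.
Order-4 term: −1/1209600 · (7.62800e-07 − 1.96394e-06) = 9.93005e-13.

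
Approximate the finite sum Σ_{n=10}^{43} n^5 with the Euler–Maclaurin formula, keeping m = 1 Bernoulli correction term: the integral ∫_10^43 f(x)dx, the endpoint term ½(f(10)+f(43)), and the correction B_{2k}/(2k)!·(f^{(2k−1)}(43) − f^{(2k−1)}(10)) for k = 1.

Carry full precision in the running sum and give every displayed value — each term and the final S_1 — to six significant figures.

S_1 ≈ 1.12837e+09

∫_10^43 x^5 dx evaluates to 1.05339e+09.
Endpoint term: (f(10) + f(43))/2 = (100000 + 1.47008e+08)/2 = 7.35542e+07.
Running total after boundary: 1.12695e+09.
Correction k=1: B_{2}/2! · (f^{(1)}(43) − f^{(1)}(10)) = 1/12 · (1.70940e+07 − 50000.0) = 1.42033e+06.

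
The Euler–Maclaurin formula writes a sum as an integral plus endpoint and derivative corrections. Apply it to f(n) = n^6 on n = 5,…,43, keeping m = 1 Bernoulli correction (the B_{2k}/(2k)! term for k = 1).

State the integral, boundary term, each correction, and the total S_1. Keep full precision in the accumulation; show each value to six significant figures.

∫_5^43 x^6 dx evaluates to 3.88312e+10.
½[f(5) + f(43)] = ½[15625.0 + 6.32136e+09] = 3.16069e+09.
Running total after boundary: 4.19919e+10.
k=1: B_{2}/(2)! × [f^{(1)}(43) − f^{(1)}(5)] = 1/12 × (8.82051e+08 − 18750.0) = 7.35027e+07.

S_1 ≈ 4.20654e+10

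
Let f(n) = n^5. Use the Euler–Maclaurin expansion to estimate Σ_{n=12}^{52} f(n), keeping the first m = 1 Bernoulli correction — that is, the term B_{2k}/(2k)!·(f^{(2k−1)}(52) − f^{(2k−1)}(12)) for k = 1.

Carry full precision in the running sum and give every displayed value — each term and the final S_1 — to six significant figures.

S_1 ≈ 3.48787e+09

Integral: ∫_12^52 x^5 dx = 3.29460e+09.
Boundary: ½(f(12) + f(52)) = ½(248832 + 3.80204e+08) = 1.90226e+08.
Running total after boundary: 3.48483e+09.
Correction k=1: B_{2}/2! · (f^{(1)}(52) − f^{(1)}(12)) = 1/12 · (3.65581e+07 − 103680) = 3.03787e+06.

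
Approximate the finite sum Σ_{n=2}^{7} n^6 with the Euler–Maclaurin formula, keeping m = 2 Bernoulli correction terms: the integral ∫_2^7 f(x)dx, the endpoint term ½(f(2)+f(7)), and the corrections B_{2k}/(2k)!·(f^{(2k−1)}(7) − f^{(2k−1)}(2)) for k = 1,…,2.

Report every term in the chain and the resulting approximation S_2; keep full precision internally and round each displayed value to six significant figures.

The integral term ∫_2^7 x^6 dx = 117631.
Boundary: ½(f(2) + f(7)) = ½(64.0000 + 117649) = 58856.5.
Integral + boundary = 176487.
Correction k=1: B_{2}/2! · (f^{(1)}(7) − f^{(1)}(2)) = 1/12 · (100842 − 192.000) = 8387.50.
Partial sum through k=1: 184875.
Correction k=2: B_{4}/4! · (f^{(3)}(7) − f^{(3)}(2)) = −1/720 · (41160.0 − 960.000) = -55.8333.

S_2 ≈ 184819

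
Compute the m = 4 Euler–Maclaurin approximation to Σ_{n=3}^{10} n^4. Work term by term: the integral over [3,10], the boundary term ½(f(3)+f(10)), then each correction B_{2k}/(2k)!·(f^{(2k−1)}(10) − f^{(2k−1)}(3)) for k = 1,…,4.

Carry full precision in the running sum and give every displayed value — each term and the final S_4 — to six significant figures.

S_4 ≈ 25316.0

Integral: ∫_3^10 x^4 dx = 19951.4.
Endpoint term: (f(3) + f(10))/2 = (81.0000 + 10000.0)/2 = 5040.50.
Integral + boundary = 24991.9.
Correction k=1: B_{2}/2! · (f^{(1)}(10) − f^{(1)}(3)) = 1/12 · (4000.00 − 108.000) = 324.333.
Running total after k=1: 25316.2.
Correction k=2: B_{4}/4! · (f^{(3)}(10) − f^{(3)}(3)) = −1/720 · (240.000 − 72.0000) = -0.233333.
Running total after k=2: 25316.0.
Correction k=3: B_{6}/6! · (f^{(5)}(10) − f^{(5)}(3)) = 1/30240 · (0.00000 − 0.00000) = 0.00000.
Running total after k=3: 25316.0.
Correction k=4: B_{8}/8! · (f^{(7)}(10) − f^{(7)}(3)) = −1/1209600 · (0.00000 − 0.00000) = 0.00000.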